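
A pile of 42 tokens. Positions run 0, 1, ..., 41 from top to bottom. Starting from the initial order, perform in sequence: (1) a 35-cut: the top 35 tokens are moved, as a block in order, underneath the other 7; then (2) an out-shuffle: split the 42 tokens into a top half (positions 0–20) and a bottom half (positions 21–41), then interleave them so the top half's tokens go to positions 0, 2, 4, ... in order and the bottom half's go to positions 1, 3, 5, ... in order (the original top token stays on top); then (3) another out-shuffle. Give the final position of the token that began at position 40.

20

Track the token from position 40 forward through each operation:
  after op 1 (cut 35): 40 → 5
  after op 2 (out-shuffle): 5 → 10
  after op 3 (out-shuffle): 10 → 20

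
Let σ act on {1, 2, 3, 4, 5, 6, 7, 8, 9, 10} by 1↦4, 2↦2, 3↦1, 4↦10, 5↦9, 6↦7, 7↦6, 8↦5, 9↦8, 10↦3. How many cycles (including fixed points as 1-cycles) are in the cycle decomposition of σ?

Cycle decomposition: (1 4 10 3) (2) (5 9 8) (6 7).
4 cycles.

4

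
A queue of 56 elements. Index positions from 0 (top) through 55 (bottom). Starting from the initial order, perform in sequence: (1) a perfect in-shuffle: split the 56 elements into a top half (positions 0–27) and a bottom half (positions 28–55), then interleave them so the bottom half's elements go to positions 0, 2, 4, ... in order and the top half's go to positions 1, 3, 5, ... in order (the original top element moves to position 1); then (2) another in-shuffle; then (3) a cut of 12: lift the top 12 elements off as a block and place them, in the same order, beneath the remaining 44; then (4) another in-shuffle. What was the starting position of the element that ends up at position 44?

15

Undo the operations in reverse order, starting from position 44:
  undo op 4 (in-shuffle, from bottom half): 44 ← 50
  undo op 3 (cut 12): 50 ← 6
  undo op 2 (in-shuffle, from bottom half): 6 ← 31
  undo op 1 (in-shuffle, from top half): 31 ← 15
So the element at position 44 came from original position 15.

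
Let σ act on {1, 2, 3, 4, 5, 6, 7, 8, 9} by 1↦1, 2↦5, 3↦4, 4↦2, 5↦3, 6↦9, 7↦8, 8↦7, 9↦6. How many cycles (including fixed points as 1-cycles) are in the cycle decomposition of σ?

4

Cycle decomposition: (1) (2 5 3 4) (6 9) (7 8).
4 cycles.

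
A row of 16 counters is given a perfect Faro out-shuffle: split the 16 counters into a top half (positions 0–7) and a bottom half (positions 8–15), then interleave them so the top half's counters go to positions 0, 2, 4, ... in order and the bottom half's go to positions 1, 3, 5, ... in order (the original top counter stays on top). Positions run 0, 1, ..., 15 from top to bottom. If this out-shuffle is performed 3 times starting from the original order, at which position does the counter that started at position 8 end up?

Track the counter's position through each out-shuffle:
8 → 1 → 2 → 4

4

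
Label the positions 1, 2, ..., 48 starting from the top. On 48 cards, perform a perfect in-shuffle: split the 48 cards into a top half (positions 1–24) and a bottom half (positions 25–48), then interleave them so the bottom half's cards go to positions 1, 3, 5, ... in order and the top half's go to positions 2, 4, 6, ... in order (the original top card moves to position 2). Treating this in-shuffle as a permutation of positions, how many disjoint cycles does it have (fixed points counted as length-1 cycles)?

4

Trace each unvisited position around until it returns:
(1 2 4 8 16 32 ... len 21) (3 6 12 24 48 47 ... len 21) (7 14 28) (21 42 35)
4 cycles in total.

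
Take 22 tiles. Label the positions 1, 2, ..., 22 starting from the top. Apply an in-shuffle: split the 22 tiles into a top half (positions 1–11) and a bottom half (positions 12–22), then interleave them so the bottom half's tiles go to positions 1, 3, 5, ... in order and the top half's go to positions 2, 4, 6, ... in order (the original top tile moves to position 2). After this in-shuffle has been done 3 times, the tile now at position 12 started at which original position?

13

Work backwards from position 12, undoing one in-shuffle at a time:
12 ← 6 ← 3 ← 13
So the tile now at position 12 started at position 13.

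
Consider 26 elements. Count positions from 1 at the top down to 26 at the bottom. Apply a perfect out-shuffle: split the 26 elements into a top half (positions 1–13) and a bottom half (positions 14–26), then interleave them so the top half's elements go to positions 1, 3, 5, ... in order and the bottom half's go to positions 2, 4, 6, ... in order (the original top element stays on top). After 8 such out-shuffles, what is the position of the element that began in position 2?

Track the element's position through each out-shuffle:
2 → 3 → 5 → 9 → 17 → 8 → 15 → 4 → 7

7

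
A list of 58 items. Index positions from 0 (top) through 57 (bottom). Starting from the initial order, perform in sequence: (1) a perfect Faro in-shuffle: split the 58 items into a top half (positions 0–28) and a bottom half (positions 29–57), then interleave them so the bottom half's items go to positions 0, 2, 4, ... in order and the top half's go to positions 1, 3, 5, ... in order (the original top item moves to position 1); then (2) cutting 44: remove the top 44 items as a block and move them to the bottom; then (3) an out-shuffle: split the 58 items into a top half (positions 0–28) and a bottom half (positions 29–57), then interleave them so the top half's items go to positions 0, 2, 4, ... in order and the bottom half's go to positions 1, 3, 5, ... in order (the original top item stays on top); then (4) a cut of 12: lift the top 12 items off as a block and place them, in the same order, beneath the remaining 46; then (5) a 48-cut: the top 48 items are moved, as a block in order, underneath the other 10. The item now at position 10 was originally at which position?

Undo the operations in reverse order, starting from position 10:
  undo op 5 (cut 48): 10 ← 0
  undo op 4 (cut 12): 0 ← 12
  undo op 3 (out-shuffle, from top half): 12 ← 6
  undo op 2 (cut 44): 6 ← 50
  undo op 1 (in-shuffle, from bottom half): 50 ← 54
So the item at position 10 came from original position 54.

54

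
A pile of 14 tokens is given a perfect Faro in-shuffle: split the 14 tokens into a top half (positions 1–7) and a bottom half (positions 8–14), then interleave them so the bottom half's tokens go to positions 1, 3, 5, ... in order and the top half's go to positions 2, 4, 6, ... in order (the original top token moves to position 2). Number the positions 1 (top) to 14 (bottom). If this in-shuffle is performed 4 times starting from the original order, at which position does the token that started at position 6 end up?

6

Track the token's position through each in-shuffle:
6 → 12 → 9 → 3 → 6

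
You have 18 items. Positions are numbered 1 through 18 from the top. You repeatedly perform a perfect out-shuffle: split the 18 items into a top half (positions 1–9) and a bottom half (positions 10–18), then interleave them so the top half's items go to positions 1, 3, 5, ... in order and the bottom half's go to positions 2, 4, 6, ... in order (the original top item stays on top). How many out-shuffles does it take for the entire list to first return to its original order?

8

The out-shuffle permutes the 18 positions with cycle lengths [1, 1, 8, 8].
Every item is home exactly when every cycle has completed a whole number of laps, i.e. after lcm(1, 8) = 8 out-shuffles.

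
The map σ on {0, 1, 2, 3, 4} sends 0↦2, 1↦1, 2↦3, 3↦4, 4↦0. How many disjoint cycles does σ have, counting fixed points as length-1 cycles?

2

Cycle decomposition: (0 2 3 4) (1).
2 cycles.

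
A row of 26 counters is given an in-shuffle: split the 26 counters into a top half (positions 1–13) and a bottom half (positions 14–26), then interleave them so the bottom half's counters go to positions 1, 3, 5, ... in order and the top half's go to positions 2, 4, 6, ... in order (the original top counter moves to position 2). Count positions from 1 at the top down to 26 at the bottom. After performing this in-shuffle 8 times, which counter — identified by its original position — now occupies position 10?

7

Work backwards from position 10, undoing one in-shuffle at a time:
10 ← 5 ← 16 ← 8 ← 4 ← 2 ← 1 ← 14 ← 7
So the counter now at position 10 started at position 7.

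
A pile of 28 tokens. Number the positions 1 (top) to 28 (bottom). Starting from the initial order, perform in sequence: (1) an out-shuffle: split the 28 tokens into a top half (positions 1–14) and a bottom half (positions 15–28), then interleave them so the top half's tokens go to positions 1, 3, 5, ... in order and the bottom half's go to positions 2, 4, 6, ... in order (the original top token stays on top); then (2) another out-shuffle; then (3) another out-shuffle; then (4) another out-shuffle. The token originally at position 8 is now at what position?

5

Track the token from position 8 forward through each operation:
  after op 1 (out-shuffle): 8 → 15
  after op 2 (out-shuffle): 15 → 2
  after op 3 (out-shuffle): 2 → 3
  after op 4 (out-shuffle): 3 → 5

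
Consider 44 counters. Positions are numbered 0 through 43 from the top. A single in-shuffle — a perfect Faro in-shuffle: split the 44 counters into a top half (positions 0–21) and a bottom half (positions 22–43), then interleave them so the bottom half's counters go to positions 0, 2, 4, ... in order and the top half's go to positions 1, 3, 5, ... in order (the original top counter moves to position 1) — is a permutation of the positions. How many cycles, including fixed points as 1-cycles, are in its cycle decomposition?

Trace each unvisited position around until it returns:
(0 1 3 7 15 31 ... len 12) (2 5 11 23) (4 9 19 39 34 24) (6 13 27 10 21 43 ... len 12) (8 17 35 26) (14 29) (20 41 38 32)
7 cycles in total.

7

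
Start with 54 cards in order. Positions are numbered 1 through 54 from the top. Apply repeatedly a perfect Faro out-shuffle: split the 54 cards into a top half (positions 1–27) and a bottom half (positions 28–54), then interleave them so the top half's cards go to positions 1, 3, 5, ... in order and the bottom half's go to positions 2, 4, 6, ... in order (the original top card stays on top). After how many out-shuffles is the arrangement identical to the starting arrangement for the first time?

The out-shuffle permutes the 54 positions with cycle lengths [1, 1, 52].
Every card is home exactly when every cycle has completed a whole number of laps, i.e. after lcm(1, 52) = 52 out-shuffles.

52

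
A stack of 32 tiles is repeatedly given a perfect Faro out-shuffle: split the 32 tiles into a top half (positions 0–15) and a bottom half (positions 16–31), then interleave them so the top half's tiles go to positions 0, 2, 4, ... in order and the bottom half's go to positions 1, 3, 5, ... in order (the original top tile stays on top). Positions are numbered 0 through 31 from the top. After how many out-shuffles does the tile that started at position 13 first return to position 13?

5

Follow position 13 under repeated out-shuffles:
13 → 26 → 21 → 11 → 22 → 13
It first returns after 5 out-shuffles.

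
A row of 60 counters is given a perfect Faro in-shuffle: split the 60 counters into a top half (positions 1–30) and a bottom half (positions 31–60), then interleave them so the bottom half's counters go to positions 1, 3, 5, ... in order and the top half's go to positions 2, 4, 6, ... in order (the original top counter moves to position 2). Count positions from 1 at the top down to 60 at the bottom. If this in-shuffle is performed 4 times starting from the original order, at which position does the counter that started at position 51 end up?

Track the counter's position through each in-shuffle:
51 → 41 → 21 → 42 → 23

23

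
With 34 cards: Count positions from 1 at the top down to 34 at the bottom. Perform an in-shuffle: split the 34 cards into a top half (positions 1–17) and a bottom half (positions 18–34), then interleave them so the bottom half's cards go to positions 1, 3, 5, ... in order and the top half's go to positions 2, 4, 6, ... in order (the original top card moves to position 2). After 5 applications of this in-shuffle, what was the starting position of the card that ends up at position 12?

31

Work backwards from position 12, undoing one in-shuffle at a time:
12 ← 6 ← 3 ← 19 ← 27 ← 31
So the card now at position 12 started at position 31.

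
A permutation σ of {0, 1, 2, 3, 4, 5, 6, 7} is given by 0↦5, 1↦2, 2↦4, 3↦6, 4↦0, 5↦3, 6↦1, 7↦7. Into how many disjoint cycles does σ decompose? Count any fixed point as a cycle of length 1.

Cycle decomposition: (0 5 3 6 1 2 4) (7).
2 cycles.

2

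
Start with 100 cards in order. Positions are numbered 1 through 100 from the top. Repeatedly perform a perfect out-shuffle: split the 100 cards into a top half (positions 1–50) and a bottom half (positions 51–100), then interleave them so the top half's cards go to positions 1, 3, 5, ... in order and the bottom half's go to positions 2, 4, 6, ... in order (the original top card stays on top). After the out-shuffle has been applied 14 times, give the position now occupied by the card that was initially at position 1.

1

Position 1 is a fixed point of every out-shuffle, so the card never moves.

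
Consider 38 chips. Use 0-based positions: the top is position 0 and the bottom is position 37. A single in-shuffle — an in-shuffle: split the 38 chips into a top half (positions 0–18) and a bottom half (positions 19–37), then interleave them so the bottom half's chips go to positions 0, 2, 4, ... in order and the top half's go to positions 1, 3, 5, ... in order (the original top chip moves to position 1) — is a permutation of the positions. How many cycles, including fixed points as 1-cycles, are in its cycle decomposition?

Trace each unvisited position around until it returns:
(0 1 3 7 15 31 ... len 12) (2 5 11 23 8 17 ... len 12) (6 13 27 16 33 28 ... len 12) (12 25)
4 cycles in total.

4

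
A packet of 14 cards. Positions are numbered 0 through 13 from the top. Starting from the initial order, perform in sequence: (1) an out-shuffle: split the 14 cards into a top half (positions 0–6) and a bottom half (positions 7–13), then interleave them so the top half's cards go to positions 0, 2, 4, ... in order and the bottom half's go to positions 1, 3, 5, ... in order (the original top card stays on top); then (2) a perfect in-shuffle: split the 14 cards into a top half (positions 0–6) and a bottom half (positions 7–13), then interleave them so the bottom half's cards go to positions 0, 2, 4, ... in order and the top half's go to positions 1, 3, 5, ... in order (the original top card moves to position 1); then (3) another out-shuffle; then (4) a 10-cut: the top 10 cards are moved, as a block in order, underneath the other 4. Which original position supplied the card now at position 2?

Undo the operations in reverse order, starting from position 2:
  undo op 4 (cut 10): 2 ← 12
  undo op 3 (out-shuffle, from top half): 12 ← 6
  undo op 2 (in-shuffle, from bottom half): 6 ← 10
  undo op 1 (out-shuffle, from top half): 10 ← 5
So the card at position 2 came from original position 5.

5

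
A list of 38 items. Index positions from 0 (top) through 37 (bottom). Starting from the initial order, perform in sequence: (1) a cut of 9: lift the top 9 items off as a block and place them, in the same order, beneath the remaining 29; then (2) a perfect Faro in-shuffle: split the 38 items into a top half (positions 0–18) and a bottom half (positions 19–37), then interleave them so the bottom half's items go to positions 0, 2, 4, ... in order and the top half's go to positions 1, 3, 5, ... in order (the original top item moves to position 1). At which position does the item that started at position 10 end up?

Track the item from position 10 forward through each operation:
  after op 1 (cut 9): 10 → 1
  after op 2 (in-shuffle): 1 → 3

3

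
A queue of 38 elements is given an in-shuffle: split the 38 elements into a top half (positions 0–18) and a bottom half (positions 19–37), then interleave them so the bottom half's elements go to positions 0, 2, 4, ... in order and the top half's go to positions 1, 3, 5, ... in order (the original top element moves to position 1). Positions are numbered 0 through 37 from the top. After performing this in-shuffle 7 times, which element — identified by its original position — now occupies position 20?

8

Work backwards from position 20, undoing one in-shuffle at a time:
20 ← 29 ← 14 ← 26 ← 32 ← 35 ← 17 ← 8
So the element now at position 20 started at position 8.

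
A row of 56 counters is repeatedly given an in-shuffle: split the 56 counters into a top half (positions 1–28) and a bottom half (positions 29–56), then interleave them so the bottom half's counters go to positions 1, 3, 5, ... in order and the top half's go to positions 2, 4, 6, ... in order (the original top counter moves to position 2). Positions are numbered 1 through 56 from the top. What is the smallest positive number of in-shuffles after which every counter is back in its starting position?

18

The in-shuffle permutes the 56 positions with cycle lengths [2, 18, 18, 18].
Every counter is home exactly when every cycle has completed a whole number of laps, i.e. after lcm(2, 18) = 18 in-shuffles.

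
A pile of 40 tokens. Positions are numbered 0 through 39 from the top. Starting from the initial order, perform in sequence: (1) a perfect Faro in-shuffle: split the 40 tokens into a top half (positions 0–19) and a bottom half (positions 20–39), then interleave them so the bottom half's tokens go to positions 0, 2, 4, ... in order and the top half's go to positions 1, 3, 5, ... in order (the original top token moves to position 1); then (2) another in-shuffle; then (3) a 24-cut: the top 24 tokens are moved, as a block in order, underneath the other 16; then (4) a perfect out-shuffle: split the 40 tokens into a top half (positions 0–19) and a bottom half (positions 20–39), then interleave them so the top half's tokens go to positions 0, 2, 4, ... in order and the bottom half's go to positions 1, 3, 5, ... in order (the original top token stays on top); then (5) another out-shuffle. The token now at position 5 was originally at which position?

8

Undo the operations in reverse order, starting from position 5:
  undo op 5 (out-shuffle, from bottom half): 5 ← 22
  undo op 4 (out-shuffle, from top half): 22 ← 11
  undo op 3 (cut 24): 11 ← 35
  undo op 2 (in-shuffle, from top half): 35 ← 17
  undo op 1 (in-shuffle, from top half): 17 ← 8
So the token at position 5 came from original position 8.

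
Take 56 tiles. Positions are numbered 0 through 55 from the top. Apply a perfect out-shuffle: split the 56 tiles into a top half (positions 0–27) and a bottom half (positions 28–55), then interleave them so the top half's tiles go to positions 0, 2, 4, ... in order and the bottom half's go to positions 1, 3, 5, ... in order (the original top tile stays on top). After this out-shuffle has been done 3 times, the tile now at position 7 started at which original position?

Work backwards from position 7, undoing one out-shuffle at a time:
7 ← 31 ← 43 ← 49
So the tile now at position 7 started at position 49.

49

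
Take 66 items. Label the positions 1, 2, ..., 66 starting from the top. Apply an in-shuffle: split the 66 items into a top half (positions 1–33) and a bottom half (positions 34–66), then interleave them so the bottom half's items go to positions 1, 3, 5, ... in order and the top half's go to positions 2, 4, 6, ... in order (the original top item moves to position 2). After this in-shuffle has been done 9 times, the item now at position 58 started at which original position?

59

Work backwards from position 58, undoing one in-shuffle at a time:
58 ← 29 ← 48 ← 24 ← 12 ← 6 ← 3 ← 35 ← 51 ← 59
So the item now at position 58 started at position 59.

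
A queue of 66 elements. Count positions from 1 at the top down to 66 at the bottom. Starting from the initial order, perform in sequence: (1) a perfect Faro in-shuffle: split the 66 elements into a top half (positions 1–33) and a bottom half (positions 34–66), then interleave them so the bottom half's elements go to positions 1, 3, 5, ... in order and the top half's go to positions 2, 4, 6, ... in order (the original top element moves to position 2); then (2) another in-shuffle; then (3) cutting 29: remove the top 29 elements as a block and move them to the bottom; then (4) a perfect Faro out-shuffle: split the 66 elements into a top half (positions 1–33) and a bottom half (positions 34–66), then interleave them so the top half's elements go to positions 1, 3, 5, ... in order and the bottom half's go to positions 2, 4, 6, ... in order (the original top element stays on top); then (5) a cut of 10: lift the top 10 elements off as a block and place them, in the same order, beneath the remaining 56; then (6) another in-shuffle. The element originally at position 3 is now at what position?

Track the element from position 3 forward through each operation:
  after op 1 (in-shuffle): 3 → 6
  after op 2 (in-shuffle): 6 → 12
  after op 3 (cut 29): 12 → 49
  after op 4 (out-shuffle): 49 → 32
  after op 5 (cut 10): 32 → 22
  after op 6 (in-shuffle): 22 → 44

44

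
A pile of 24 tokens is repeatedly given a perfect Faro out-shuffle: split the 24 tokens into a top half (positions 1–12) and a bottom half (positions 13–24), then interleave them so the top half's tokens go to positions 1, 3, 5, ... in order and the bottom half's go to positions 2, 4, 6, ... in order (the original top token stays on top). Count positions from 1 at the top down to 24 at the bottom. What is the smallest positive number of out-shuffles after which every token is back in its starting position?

11

The out-shuffle permutes the 24 positions with cycle lengths [1, 1, 11, 11].
Every token is home exactly when every cycle has completed a whole number of laps, i.e. after lcm(1, 11) = 11 out-shuffles.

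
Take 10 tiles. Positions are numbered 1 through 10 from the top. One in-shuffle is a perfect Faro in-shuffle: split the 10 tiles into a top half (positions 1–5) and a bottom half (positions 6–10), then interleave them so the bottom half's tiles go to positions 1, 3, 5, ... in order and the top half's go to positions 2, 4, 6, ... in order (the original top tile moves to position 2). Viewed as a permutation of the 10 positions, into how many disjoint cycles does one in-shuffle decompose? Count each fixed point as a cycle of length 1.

1

Trace each unvisited position around until it returns:
(1 2 4 8 5 10 9 7 3 6)
1 cycle in total.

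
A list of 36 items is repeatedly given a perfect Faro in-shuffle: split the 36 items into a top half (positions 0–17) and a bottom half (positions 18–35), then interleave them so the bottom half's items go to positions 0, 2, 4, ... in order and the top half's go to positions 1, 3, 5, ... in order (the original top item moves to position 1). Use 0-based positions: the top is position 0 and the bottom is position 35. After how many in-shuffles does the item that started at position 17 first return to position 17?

36

Follow position 17 under repeated in-shuffles:
17 → 35 → 34 → 32 → 28 → 20 → 4 → 9 → ... → 17 (length 36)
It first returns after 36 in-shuffles.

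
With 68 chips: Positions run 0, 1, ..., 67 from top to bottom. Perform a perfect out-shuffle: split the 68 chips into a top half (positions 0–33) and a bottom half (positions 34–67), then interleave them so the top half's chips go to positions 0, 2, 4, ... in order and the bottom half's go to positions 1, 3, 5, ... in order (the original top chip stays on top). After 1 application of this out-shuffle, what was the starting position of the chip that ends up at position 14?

Work backwards from position 14, undoing one out-shuffle at a time:
14 ← 7
So the chip now at position 14 started at position 7.

7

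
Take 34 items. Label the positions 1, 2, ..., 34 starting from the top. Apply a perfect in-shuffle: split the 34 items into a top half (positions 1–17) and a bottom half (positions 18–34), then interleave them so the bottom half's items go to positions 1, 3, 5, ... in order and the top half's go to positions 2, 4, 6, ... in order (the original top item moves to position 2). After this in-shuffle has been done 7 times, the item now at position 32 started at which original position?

9

Work backwards from position 32, undoing one in-shuffle at a time:
32 ← 16 ← 8 ← 4 ← 2 ← 1 ← 18 ← 9
So the item now at position 32 started at position 9.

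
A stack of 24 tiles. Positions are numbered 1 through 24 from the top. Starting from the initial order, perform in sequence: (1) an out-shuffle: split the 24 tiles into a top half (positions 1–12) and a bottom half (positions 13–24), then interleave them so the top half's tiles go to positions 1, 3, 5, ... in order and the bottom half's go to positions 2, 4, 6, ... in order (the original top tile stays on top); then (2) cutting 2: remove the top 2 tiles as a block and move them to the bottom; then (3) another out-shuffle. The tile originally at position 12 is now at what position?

Track the tile from position 12 forward through each operation:
  after op 1 (out-shuffle): 12 → 23
  after op 2 (cut 2): 23 → 21
  after op 3 (out-shuffle): 21 → 18

18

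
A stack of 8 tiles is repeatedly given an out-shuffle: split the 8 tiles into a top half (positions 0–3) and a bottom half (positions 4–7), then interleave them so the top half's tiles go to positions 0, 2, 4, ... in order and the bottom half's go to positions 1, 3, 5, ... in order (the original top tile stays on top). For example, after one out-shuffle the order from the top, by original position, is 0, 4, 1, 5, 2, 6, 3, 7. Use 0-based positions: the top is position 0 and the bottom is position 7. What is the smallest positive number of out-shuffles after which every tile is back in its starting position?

3

The out-shuffle permutes the 8 positions with cycle lengths [1, 1, 3, 3].
Every tile is home exactly when every cycle has completed a whole number of laps, i.e. after lcm(1, 3) = 3 out-shuffles.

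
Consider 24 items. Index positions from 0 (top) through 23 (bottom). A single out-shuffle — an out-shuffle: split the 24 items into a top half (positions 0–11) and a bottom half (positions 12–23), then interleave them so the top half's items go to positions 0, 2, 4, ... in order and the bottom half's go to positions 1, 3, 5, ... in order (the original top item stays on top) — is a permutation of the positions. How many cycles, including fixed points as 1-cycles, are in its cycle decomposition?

Trace each unvisited position around until it returns:
(0) (1 2 4 8 16 9 ... len 11) (5 10 20 17 11 22 ... len 11) (23)
4 cycles in total.

4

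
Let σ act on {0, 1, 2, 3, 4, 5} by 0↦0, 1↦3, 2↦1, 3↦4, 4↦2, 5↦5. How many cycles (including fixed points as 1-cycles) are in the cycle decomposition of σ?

Cycle decomposition: (0) (1 3 4 2) (5).
3 cycles.

3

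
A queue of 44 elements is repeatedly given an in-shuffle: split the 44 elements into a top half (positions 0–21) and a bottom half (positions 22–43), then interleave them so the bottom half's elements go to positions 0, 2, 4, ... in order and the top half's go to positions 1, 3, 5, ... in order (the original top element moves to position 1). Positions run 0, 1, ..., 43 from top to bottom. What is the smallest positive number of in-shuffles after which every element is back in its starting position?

The in-shuffle permutes the 44 positions with cycle lengths [2, 4, 4, 4, 6, 12, 12].
Every element is home exactly when every cycle has completed a whole number of laps, i.e. after lcm(2, 4, 6, 12) = 12 in-shuffles.

12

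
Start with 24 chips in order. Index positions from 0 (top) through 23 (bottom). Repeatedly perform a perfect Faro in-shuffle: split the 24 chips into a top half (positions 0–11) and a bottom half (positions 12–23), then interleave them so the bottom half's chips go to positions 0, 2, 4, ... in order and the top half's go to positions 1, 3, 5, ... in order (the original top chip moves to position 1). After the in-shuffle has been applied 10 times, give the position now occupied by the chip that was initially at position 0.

23

Track the chip's position through each in-shuffle:
0 → 1 → 3 → 7 → 15 → 6 → 13 → 2 → 5 → 11 → 23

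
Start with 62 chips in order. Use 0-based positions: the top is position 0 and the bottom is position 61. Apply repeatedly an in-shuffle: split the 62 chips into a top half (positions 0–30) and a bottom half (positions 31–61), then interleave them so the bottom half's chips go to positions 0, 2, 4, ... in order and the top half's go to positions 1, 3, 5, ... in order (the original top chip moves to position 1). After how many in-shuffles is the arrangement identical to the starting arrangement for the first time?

6

The in-shuffle permutes the 62 positions with cycle lengths [2, 3, 3, 6, 6, 6, 6, 6, 6, 6, 6, 6].
Every chip is home exactly when every cycle has completed a whole number of laps, i.e. after lcm(2, 3, 6) = 6 in-shuffles.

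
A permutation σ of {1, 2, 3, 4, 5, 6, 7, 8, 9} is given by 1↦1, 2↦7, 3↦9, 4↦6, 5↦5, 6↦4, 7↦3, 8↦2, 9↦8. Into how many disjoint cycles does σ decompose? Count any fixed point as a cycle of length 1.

4

Cycle decomposition: (1) (2 7 3 9 8) (4 6) (5).
4 cycles.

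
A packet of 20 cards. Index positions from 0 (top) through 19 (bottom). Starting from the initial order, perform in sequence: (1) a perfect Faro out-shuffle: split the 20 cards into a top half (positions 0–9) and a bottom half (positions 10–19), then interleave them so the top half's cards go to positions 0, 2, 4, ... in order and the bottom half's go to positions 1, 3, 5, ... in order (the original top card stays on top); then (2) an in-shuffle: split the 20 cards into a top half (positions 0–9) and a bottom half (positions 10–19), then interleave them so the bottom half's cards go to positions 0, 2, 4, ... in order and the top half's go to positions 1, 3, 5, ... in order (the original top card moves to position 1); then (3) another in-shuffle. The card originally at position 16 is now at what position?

13

Track the card from position 16 forward through each operation:
  after op 1 (out-shuffle): 16 → 13
  after op 2 (in-shuffle): 13 → 6
  after op 3 (in-shuffle): 6 → 13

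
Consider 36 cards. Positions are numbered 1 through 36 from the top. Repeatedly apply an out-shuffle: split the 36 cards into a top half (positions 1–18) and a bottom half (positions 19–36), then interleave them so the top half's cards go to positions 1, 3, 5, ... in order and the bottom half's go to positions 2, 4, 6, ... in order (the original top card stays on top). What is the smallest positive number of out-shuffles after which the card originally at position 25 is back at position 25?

Follow position 25 under repeated out-shuffles:
25 → 14 → 27 → 18 → 35 → 34 → 32 → 28 → 20 → 4 → 7 → 13 → 25
It first returns after 12 out-shuffles.

12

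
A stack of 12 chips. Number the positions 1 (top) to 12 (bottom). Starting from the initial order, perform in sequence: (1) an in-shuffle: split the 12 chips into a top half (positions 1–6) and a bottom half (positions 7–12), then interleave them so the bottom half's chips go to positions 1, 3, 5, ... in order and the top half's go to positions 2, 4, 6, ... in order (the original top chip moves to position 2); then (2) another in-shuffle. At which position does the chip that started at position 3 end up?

Track the chip from position 3 forward through each operation:
  after op 1 (in-shuffle): 3 → 6
  after op 2 (in-shuffle): 6 → 12

12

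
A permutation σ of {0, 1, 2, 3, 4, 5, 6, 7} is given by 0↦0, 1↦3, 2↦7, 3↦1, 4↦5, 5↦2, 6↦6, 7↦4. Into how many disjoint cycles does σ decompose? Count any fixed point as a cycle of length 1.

4

Cycle decomposition: (0) (1 3) (2 7 4 5) (6).
4 cycles.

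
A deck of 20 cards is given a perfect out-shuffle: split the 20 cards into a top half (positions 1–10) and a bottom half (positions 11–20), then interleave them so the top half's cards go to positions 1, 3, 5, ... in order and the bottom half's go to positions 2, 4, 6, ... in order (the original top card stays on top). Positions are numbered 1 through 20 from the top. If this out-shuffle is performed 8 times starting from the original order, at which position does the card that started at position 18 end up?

Track the card's position through each out-shuffle:
18 → 16 → 12 → 4 → 7 → 13 → 6 → 11 → 2

2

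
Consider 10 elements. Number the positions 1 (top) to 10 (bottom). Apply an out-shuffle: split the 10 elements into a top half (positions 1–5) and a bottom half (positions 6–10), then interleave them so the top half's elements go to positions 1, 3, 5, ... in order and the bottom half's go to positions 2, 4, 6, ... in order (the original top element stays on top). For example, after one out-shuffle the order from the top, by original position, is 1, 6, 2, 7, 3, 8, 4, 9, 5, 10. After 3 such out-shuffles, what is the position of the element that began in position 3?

Track the element's position through each out-shuffle:
3 → 5 → 9 → 8

8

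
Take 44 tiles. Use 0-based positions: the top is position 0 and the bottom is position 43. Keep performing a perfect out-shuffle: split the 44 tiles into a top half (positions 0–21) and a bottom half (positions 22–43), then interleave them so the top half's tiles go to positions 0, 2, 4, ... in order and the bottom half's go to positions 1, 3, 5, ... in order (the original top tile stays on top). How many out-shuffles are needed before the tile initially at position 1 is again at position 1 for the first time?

Follow position 1 under repeated out-shuffles:
1 → 2 → 4 → 8 → 16 → 32 → 21 → 42 → 41 → 39 → 35 → 27 → 11 → 22 → 1
It first returns after 14 out-shuffles.

14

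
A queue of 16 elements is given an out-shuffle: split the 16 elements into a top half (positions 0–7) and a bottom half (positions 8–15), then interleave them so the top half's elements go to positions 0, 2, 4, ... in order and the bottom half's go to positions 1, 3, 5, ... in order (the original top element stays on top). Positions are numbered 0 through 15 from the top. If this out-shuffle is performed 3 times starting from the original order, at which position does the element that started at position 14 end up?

7

Track the element's position through each out-shuffle:
14 → 13 → 11 → 7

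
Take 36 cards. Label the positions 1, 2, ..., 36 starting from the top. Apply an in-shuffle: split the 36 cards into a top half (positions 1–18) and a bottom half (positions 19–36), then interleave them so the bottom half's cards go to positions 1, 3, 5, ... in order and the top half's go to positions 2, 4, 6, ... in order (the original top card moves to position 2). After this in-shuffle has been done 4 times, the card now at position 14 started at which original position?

24

Work backwards from position 14, undoing one in-shuffle at a time:
14 ← 7 ← 22 ← 11 ← 24
So the card now at position 14 started at position 24.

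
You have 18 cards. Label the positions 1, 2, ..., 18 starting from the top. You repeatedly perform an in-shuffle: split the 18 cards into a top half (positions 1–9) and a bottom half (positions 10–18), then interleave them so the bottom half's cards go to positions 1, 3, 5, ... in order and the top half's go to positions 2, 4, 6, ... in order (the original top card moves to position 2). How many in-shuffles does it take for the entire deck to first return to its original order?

18

The in-shuffle permutes the 18 positions with cycle lengths [18].
Every card is home exactly when every cycle has completed a whole number of laps, i.e. after lcm(18) = 18 in-shuffles.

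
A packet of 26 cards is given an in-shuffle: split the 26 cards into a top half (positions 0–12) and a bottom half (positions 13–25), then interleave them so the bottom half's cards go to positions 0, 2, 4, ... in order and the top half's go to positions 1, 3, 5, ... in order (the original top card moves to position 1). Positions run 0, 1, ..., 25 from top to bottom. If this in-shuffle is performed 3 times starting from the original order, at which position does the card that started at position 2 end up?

23

Track the card's position through each in-shuffle:
2 → 5 → 11 → 23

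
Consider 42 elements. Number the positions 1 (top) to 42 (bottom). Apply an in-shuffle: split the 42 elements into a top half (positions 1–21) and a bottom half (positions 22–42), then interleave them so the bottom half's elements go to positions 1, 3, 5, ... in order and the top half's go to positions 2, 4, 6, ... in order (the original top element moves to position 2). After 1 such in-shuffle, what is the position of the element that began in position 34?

Track the element's position through each in-shuffle:
34 → 25

25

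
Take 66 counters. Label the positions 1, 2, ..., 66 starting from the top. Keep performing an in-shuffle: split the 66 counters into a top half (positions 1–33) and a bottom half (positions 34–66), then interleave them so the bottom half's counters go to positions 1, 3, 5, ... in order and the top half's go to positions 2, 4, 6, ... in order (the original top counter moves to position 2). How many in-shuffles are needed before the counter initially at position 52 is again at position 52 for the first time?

66

Follow position 52 under repeated in-shuffles:
52 → 37 → 7 → 14 → 28 → 56 → 45 → 23 → ... → 52 (length 66)
It first returns after 66 in-shuffles.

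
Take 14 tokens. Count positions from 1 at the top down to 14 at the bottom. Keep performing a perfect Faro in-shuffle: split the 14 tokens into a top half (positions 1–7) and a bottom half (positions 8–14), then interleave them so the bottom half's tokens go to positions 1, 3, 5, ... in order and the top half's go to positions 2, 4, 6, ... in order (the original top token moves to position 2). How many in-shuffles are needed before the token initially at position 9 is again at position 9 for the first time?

4

Follow position 9 under repeated in-shuffles:
9 → 3 → 6 → 12 → 9
It first returns after 4 in-shuffles.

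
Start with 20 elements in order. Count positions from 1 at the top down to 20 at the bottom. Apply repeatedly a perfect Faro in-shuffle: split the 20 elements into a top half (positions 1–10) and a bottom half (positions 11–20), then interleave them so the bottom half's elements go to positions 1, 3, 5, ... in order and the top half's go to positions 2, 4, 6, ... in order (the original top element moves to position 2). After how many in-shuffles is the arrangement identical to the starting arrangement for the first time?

6

The in-shuffle permutes the 20 positions with cycle lengths [2, 3, 3, 6, 6].
Every element is home exactly when every cycle has completed a whole number of laps, i.e. after lcm(2, 3, 6) = 6 in-shuffles.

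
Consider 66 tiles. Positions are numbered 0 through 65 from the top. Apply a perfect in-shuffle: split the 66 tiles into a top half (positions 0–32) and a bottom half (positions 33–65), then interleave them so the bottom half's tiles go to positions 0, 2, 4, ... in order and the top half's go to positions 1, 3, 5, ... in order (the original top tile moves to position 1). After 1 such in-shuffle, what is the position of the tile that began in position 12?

Track the tile's position through each in-shuffle:
12 → 25

25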